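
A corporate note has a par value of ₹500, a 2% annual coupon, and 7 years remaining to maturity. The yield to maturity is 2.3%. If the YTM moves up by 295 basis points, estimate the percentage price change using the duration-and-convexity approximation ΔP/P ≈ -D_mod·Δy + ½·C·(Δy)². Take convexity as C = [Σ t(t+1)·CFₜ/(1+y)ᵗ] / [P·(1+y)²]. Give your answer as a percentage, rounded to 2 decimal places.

With y = 0.023:
  t   CF        PV=CF/(1+0.023)^t    t·PV        t(t+1)·PV
  1        10.00         9.7752         9.7752          19.5503
  2        10.00         9.5554        19.1108          57.3324
  3        10.00         9.3406        28.0217         112.0868
  4        10.00         9.1306        36.5222         182.6112
  5        10.00         8.9253        44.6264         267.7584
  6        10.00         8.7246        52.3477         366.4338
  7       510.00       434.9514     3,044.6598      24,357.2788
  Σ                    490.4030     3,235.0638      25,363.0517
P = 490.4030; D_Mac = 6.59675 yrs; D_mod = 6.44843 yrs; C = 49.41936.
Duration effect: -6.44843 × (+0.0295) = -0.190229
Convexity effect: 0.5 × 49.41936 × (0.0295)² = +0.0215036
ΔP/P ≈ -0.190229 + 0.0215036 = -0.168725 = -16.8725%.

-16.87%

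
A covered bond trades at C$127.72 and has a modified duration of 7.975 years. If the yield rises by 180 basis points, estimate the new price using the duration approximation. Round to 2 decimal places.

Duration approximation: ΔP/P ≈ -D_mod · Δy = -7.975 × (+0.018) = -0.143550.
New price ≈ 127.72 × (1 - 0.143550) = 109.385794.

C$109.39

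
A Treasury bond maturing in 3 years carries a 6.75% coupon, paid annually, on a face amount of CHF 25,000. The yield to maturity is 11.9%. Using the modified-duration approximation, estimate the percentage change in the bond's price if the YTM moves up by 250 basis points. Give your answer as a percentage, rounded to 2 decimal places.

-6.26%

Periodic yield y = 0.119. Modified duration first:
  t   CF        PV=CF/(1+0.119)^t    t·PV
  1     1,687.50     1,508.0429     1,508.0429
  2     1,687.50     1,347.6701     2,695.3403
  3    26,687.50    19,046.6075    57,139.8226
  Σ                 21,902.3206    61,343.2058
P = 21,902.3206; D_Mac = 2.80076 yrs; D_mod = 2.80076/(1+0.119) = 2.50292 yrs.
ΔP/P ≈ -D_mod · Δy = -2.50292 × (+0.025) = -0.062573 = -6.2573%.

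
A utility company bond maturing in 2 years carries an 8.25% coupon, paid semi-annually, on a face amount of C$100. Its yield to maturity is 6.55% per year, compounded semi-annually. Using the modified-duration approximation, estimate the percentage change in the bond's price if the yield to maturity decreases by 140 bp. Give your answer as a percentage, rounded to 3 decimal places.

Periodic yield y = 0.03275. Modified duration first:
  t   CF        PV=CF/(1+0.03275)^t    t·PV
  1        4.125         3.9942         3.9942
  2        4.125         3.8675         7.7351
  3        4.125         3.7449        11.2347
  4      104.125        91.5323       366.1291
  Σ                    103.1389       389.0930
P = 103.1389; D_Mac = 3.77252 half-year periods = 1.88626 yrs; D_mod = 1.88626/(1+0.03275) = 1.82644 yrs.
ΔP/P ≈ -D_mod · Δy = -1.82644 × (-0.014) = +0.025570 = +2.5570%.

+2.557%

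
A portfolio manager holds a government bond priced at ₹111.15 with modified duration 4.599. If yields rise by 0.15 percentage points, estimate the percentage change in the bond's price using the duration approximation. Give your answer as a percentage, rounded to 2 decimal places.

-0.69%

Duration approximation: ΔP/P ≈ -D_mod · Δy = -4.599 × (+0.0015) = -0.0068985.
As a percentage: -0.68985%.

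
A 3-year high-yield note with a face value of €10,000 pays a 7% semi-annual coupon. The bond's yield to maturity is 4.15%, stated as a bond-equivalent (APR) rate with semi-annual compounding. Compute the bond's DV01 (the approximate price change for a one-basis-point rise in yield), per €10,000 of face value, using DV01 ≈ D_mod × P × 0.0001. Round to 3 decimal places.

Periodic yield y = 0.02075.
  t   CF        PV=CF/(1+0.02075)^t    t·PV
  1       350.00       342.8851       342.8851
  2       350.00       335.9149       671.8298
  3       350.00       329.0864       987.2591
  4       350.00       322.3966     1,289.5865
  5       350.00       315.8429     1,579.2144
  6    10,350.00     9,150.0616    54,900.3696
  Σ                 10,796.1875    59,771.1446
P = 10,796.1875; D_Mac = 5.53632 half-year periods = 2.76816 yrs; D_mod = 2.71189 yrs.
DV01 ≈ 2.71189 × 10,796.1875 × 0.0001 = 2.927805.

€2.928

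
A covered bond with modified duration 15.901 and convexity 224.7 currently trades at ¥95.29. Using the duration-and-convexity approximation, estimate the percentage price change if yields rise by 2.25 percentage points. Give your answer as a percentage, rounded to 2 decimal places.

Duration effect: -D_mod·Δy = -15.901 × (+0.0225) = -0.3577725
Convexity effect: ½·C·(Δy)² = 0.5 × 224.7 × (0.0225)² = +0.0568771875
ΔP/P ≈ -0.3577725 + 0.0568771875 = -0.3008953125
= -30.08953125%.

-30.09%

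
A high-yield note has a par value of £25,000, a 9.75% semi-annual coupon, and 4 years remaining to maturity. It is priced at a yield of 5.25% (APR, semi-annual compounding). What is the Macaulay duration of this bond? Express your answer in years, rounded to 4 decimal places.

3.4553 years

Periodic yield y = 0.02625. Discount each cash flow and weight by its period:
  t   CF        PV=CF/(1+0.02625)^t    t·PV
  1     1,218.75     1,187.5761     1,187.5761
  2     1,218.75     1,157.1996     2,314.3993
  3     1,218.75     1,127.6001     3,382.8004
  4     1,218.75     1,098.7577     4,395.0310
  5     1,218.75     1,070.6531     5,353.2655
  6     1,218.75     1,043.2673     6,259.6040
  7     1,218.75     1,016.5821     7,116.0744
  8    26,218.75    21,310.1556   170,481.2451
  Σ                 29,011.7918   200,489.9957
Price P = Σ PV = 29,011.7918.
Macaulay duration = Σ(t·PV) / P = 200,489.9957 / 29,011.7918 = 6.91064 half-year periods.
In years: 6.91064 / 2 = 3.45532 years.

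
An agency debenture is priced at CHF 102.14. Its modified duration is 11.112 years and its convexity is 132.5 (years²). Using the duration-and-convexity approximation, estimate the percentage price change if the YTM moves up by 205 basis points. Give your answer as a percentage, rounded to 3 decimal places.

-19.995%

Duration effect: -D_mod·Δy = -11.112 × (+0.0205) = -0.227796
Convexity effect: ½·C·(Δy)² = 0.5 × 132.5 × (0.0205)² = +0.0278415625
ΔP/P ≈ -0.227796 + 0.0278415625 = -0.1999544375
= -19.99544375%.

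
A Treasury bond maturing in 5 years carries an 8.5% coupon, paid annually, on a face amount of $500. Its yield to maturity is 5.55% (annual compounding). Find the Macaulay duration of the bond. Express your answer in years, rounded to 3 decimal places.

4.321 years

Periodic yield y = 0.0555. Discount each cash flow and weight by its year:
  t   CF        PV=CF/(1+0.0555)^t    t·PV
  1        42.50        40.2653        40.2653
  2        42.50        38.1481        76.2961
  3        42.50        36.1422       108.4265
  4        42.50        34.2418       136.9670
  5       542.50       414.1032     2,070.5158
  Σ                    562.9004     2,432.4708
Price P = Σ PV = 562.9004.
Macaulay duration = Σ(t·PV) / P = 2,432.4708 / 562.9004 = 4.32132 years.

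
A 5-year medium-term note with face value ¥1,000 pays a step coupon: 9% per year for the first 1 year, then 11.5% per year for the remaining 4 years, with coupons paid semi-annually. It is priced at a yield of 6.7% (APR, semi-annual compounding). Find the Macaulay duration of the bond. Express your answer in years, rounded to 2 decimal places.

Periodic yield y = 0.0335. Discount each cash flow and weight by its period:
  t   CF        PV=CF/(1+0.0335)^t    t·PV
  1        45.00        43.5414        43.5414
  2        45.00        42.1300        84.2600
  3        57.50        52.0878       156.2635
  4        57.50        50.3995       201.5979
  5        57.50        48.7658       243.8290
  6        57.50        47.1851       283.1107
  7        57.50        45.6556       319.5895
  8        57.50        44.1758       353.4061
  9        57.50        42.7438       384.6945
  10    1,057.50       760.6337     7,606.3371
  Σ                  1,177.3185     9,676.6296
Price P = Σ PV = 1,177.3185.
Macaulay duration = Σ(t·PV) / P = 9,676.6296 / 1,177.3185 = 8.21921 half-year periods.
In years: 8.21921 / 2 = 4.10961 years.

4.11 years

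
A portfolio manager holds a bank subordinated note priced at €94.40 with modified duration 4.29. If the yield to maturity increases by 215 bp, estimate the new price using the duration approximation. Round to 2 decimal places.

Duration approximation: ΔP/P ≈ -D_mod · Δy = -4.29 × (+0.0215) = -0.092235.
New price ≈ 94.40 × (1 - 0.092235) = 85.693016.

€85.69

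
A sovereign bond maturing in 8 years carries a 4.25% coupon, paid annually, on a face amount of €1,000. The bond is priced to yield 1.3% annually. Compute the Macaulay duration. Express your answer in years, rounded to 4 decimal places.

Periodic yield y = 0.013. Discount each cash flow and weight by its year:
  t   CF        PV=CF/(1+0.013)^t    t·PV
  1        42.50        41.9546        41.9546
  2        42.50        41.4162        82.8324
  3        42.50        40.8847       122.6540
  4        42.50        40.3600       161.4400
  5        42.50        39.8421       199.2103
  6        42.50        39.3308       235.9845
  7        42.50        38.8260       271.7821
  8     1,042.50       940.1573     7,521.2580
  Σ                  1,222.7715     8,637.1159
Price P = Σ PV = 1,222.7715.
Macaulay duration = Σ(t·PV) / P = 8,637.1159 / 1,222.7715 = 7.06356 years.

7.0636 years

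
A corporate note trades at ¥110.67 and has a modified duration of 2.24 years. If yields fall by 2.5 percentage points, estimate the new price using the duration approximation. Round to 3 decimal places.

Duration approximation: ΔP/P ≈ -D_mod · Δy = -2.24 × (-0.025) = +0.056000.
New price ≈ 110.67 × (1 + 0.056000) = 116.86752.

¥116.868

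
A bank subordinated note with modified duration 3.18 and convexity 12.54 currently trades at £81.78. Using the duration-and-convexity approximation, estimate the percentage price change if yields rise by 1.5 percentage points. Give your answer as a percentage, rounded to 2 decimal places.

-4.63%

Duration effect: -D_mod·Δy = -3.18 × (+0.015) = -0.047700
Convexity effect: ½·C·(Δy)² = 0.5 × 12.54 × (0.015)² = +0.00141075
ΔP/P ≈ -0.047700 + 0.00141075 = -0.04628925
= -4.628925%.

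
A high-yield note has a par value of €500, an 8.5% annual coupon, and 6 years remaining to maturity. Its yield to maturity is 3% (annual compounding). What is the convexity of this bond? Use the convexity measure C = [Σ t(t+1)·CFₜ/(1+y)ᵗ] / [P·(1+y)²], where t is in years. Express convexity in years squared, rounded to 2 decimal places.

With y = 0.03:
  t   CF        PV=CF/(1+0.03)^t    t·PV        t(t+1)·PV
  1        42.50        41.2621        41.2621          82.5243
  2        42.50        40.0603        80.1207         240.3620
  3        42.50        38.8935       116.6806         466.7222
  4        42.50        37.7607       151.0428         755.2140
  5        42.50        36.6609       183.3044       1,099.8262
  6       542.50       454.3352     2,726.0113      19,082.0788
  Σ                    648.9728     3,298.4218      21,726.7275
P = 648.9728.
Convexity = Σ t(t+1)·PV / [P·(1+y)²] = 21,726.7275 / (648.9728 × 1.060900) = 31.55683.

31.56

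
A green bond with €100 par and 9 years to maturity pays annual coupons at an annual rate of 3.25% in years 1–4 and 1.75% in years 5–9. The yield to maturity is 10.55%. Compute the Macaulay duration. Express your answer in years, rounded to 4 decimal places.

Periodic yield y = 0.1055. Discount each cash flow and weight by its year:
  t   CF        PV=CF/(1+0.1055)^t    t·PV
  1         3.25         2.9398         2.9398
  2         3.25         2.6593         5.3186
  3         3.25         2.4055         7.2165
  4         3.25         2.1759         8.7038
  5         1.75         1.0598         5.2992
  6         1.75         0.9587         5.7522
  7         1.75         0.8672         6.0705
  8         1.75         0.7845         6.2756
  9       101.75        41.2578       371.3199
  Σ                     55.1086       418.8963
Price P = Σ PV = 55.1086.
Macaulay duration = Σ(t·PV) / P = 418.8963 / 55.1086 = 7.60129 years.

7.6013 years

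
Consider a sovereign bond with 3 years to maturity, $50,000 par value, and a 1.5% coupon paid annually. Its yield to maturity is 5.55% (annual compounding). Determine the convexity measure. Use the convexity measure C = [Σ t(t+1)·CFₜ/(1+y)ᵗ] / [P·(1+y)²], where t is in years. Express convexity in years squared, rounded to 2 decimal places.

10.55

With y = 0.0555:
  t   CF        PV=CF/(1+0.0555)^t    t·PV        t(t+1)·PV
  1       750.00       710.5637       710.5637       1,421.1274
  2       750.00       673.2011     1,346.4021       4,039.2063
  3    50,750.00    43,158.0023   129,474.0068     517,896.0274
  Σ                 44,541.7671   131,530.9727     523,356.3612
P = 44,541.7671.
Convexity = Σ t(t+1)·PV / [P·(1+y)²] = 523,356.3612 / (44,541.7671 × 1.114080) = 10.54663.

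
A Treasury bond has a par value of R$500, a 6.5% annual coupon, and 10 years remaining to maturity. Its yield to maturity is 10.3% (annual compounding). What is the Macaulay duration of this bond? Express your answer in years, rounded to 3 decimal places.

Periodic yield y = 0.103. Discount each cash flow and weight by its year:
  t   CF        PV=CF/(1+0.103)^t    t·PV
  1        32.50        29.4651        29.4651
  2        32.50        26.7136        53.4272
  3        32.50        24.2190        72.6571
  4        32.50        21.9574        87.8297
  5        32.50        19.9070        99.5350
  6        32.50        18.0481       108.2883
  7        32.50        16.3627       114.5388
  8        32.50        14.8347       118.6777
  9        32.50        13.4494       121.0448
  10      532.50       199.7857     1,997.8574
  Σ                    384.7428     2,803.3212
Price P = Σ PV = 384.7428.
Macaulay duration = Σ(t·PV) / P = 2,803.3212 / 384.7428 = 7.28622 years.

7.286 years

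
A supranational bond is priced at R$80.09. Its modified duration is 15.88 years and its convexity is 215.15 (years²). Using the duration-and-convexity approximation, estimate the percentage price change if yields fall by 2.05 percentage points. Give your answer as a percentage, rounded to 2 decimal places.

+37.07%

Duration effect: -D_mod·Δy = -15.88 × (-0.0205) = +0.325540
Convexity effect: ½·C·(Δy)² = 0.5 × 215.15 × (-0.0205)² = +0.04520839375
ΔP/P ≈ +0.325540 + 0.04520839375 = +0.37074839375
= +37.074839375%.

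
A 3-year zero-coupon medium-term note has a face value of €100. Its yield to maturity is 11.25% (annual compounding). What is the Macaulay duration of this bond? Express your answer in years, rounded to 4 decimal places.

3.0000 years

A zero-coupon bond has a single cash flow at maturity, so its Macaulay duration equals its maturity: 3 years.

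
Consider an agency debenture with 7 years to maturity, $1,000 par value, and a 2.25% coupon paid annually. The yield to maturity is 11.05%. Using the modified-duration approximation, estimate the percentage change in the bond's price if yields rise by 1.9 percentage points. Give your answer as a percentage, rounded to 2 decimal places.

Periodic yield y = 0.1105. Modified duration first:
  t   CF        PV=CF/(1+0.1105)^t    t·PV
  1        22.50        20.2611        20.2611
  2        22.50        18.2451        36.4901
  3        22.50        16.4296        49.2888
  4        22.50        14.7948        59.1791
  5        22.50        13.3226        66.6131
  6        22.50        11.9970        71.9817
  7     1,022.50       490.9456     3,436.6192
  Σ                    585.9958     3,740.4332
P = 585.9958; D_Mac = 6.38304 yrs; D_mod = 6.38304/(1+0.1105) = 5.74790 yrs.
ΔP/P ≈ -D_mod · Δy = -5.74790 × (+0.019) = -0.109210 = -10.9210%.

-10.92%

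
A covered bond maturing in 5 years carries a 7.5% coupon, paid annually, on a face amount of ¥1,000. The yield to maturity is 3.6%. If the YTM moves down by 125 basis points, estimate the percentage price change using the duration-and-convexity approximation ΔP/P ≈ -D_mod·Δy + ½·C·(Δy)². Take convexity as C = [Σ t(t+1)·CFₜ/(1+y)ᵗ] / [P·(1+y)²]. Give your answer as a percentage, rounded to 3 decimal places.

With y = 0.036:
  t   CF        PV=CF/(1+0.036)^t    t·PV        t(t+1)·PV
  1        75.00        72.3938        72.3938         144.7876
  2        75.00        69.8782       139.7564         419.2692
  3        75.00        67.4500       202.3500         809.4001
  4        75.00        65.1062       260.4247       1,302.1237
  5     1,075.00       900.7612     4,503.8062      27,022.8370
  Σ                  1,175.5895     5,178.7312      29,698.4177
P = 1,175.5895; D_Mac = 4.40522 yrs; D_mod = 4.25214 yrs; C = 23.53738.
Duration effect: -4.25214 × (-0.0125) = +0.053152
Convexity effect: 0.5 × 23.53738 × (-0.0125)² = +0.0018389
ΔP/P ≈ +0.053152 + 0.0018389 = +0.054991 = +5.4991%.

+5.499%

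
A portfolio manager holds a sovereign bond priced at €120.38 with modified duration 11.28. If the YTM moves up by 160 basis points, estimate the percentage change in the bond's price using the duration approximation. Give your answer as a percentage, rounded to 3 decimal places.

-18.048%

Duration approximation: ΔP/P ≈ -D_mod · Δy = -11.28 × (+0.016) = -0.180480.
As a percentage: -18.0480%.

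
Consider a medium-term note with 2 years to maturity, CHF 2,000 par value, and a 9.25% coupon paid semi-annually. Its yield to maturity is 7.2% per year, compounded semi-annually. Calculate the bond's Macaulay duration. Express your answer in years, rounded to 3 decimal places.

Periodic yield y = 0.036. Discount each cash flow and weight by its period:
  t   CF        PV=CF/(1+0.036)^t    t·PV
  1        92.50        89.2857        89.2857
  2        92.50        86.1831       172.3662
  3        92.50        83.1883       249.5650
  4     2,092.50     1,816.4625     7,265.8501
  Σ                  2,075.1197     7,777.0671
Price P = Σ PV = 2,075.1197.
Macaulay duration = Σ(t·PV) / P = 7,777.0671 / 2,075.1197 = 3.74777 half-year periods.
In years: 3.74777 / 2 = 1.87388 years.

1.874 years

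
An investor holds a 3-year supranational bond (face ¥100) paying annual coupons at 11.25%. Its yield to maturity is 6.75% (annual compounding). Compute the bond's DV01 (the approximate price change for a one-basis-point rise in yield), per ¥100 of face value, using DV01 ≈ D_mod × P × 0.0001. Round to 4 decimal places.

Periodic yield y = 0.0675.
  t   CF        PV=CF/(1+0.0675)^t    t·PV
  1        11.25        10.5386        10.5386
  2        11.25         9.8723        19.7445
  3       111.25        91.4527       274.3580
  Σ                    111.8636       304.6412
P = 111.8636; D_Mac = 2.72333 yrs; D_mod = 2.55113 yrs.
DV01 ≈ 2.55113 × 111.8636 × 0.0001 = 0.028538.

¥0.0285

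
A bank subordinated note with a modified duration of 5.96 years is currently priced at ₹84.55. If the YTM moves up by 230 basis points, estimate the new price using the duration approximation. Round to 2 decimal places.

Duration approximation: ΔP/P ≈ -D_mod · Δy = -5.96 × (+0.023) = -0.137080.
New price ≈ 84.55 × (1 - 0.137080) = 72.959886.

₹72.96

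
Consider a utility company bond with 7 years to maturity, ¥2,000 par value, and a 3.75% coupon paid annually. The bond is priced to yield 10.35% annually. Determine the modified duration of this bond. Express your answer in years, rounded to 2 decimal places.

Periodic yield y = 0.1035. First find Macaulay duration:
  t   CF        PV=CF/(1+0.1035)^t    t·PV
  1        75.00        67.9656        67.9656
  2        75.00        61.5909       123.1818
  3        75.00        55.8141       167.4424
  4        75.00        50.5792       202.3168
  5        75.00        45.8352       229.1762
  6        75.00        41.5362       249.2175
  7     2,075.00     1,041.3860     7,289.7021
  Σ                  1,364.7073     8,329.0024
P = 1,364.7073; Macaulay duration = 8,329.0024 / 1,364.7073 = 6.10314 years.
Modified duration = D_Mac / (1 + y) = 6.10314 / 1.1035 = 5.53071 years.

5.53 years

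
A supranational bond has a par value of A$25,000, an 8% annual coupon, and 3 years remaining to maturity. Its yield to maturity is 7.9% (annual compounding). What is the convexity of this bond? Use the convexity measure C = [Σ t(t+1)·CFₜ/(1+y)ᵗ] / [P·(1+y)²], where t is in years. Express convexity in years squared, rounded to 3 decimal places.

9.319

With y = 0.079:
  t   CF        PV=CF/(1+0.079)^t    t·PV        t(t+1)·PV
  1     2,000.00     1,853.5681     1,853.5681       3,707.1362
  2     2,000.00     1,717.8574     3,435.7148      10,307.1443
  3    27,000.00    21,493.1184    64,479.3551     257,917.4202
  Σ                 25,064.5439    69,768.6379     271,931.7008
P = 25,064.5439.
Convexity = Σ t(t+1)·PV / [P·(1+y)²] = 271,931.7008 / (25,064.5439 × 1.164241) = 9.31874.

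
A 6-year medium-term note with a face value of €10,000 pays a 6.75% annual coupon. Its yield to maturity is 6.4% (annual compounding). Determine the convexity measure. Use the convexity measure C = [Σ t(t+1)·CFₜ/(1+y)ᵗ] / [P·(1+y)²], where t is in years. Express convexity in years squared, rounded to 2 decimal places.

With y = 0.064:
  t   CF        PV=CF/(1+0.064)^t    t·PV        t(t+1)·PV
  1       675.00       634.3985       634.3985       1,268.7970
  2       675.00       596.2392     1,192.4784       3,577.4351
  3       675.00       560.3752     1,681.1255       6,724.5021
  4       675.00       526.6684     2,106.6736      10,533.3680
  5       675.00       494.9891     2,474.9455      14,849.6729
  6    10,675.00     7,357.2941    44,143.7645     309,006.3516
  Σ                 10,169.9644    52,233.3860     345,960.1267
P = 10,169.9644.
Convexity = Σ t(t+1)·PV / [P·(1+y)²] = 345,960.1267 / (10,169.9644 × 1.132096) = 30.04854.

30.05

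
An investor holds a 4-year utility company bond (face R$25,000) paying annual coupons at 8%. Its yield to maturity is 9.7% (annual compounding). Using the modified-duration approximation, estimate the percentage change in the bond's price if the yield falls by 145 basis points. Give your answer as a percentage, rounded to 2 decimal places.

Periodic yield y = 0.097. Modified duration first:
  t   CF        PV=CF/(1+0.097)^t    t·PV
  1     2,000.00     1,823.1541     1,823.1541
  2     2,000.00     1,661.9454     3,323.8907
  3     2,000.00     1,514.9912     4,544.9736
  4    27,000.00    18,643.9210    74,575.6840
  Σ                 23,644.0116    84,267.7024
P = 23,644.0116; D_Mac = 3.56402 yrs; D_mod = 3.56402/(1+0.097) = 3.24888 yrs.
ΔP/P ≈ -D_mod · Δy = -3.24888 × (-0.0145) = +0.047109 = +4.7109%.

+4.71%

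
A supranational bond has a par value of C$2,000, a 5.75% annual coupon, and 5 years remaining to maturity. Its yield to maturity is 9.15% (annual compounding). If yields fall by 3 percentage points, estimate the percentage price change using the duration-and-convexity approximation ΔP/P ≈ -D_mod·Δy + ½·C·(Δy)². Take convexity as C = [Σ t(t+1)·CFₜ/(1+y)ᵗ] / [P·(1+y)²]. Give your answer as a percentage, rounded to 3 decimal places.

With y = 0.0915:
  t   CF        PV=CF/(1+0.0915)^t    t·PV        t(t+1)·PV
  1       115.00       105.3596       105.3596         210.7192
  2       115.00        96.5273       193.0547         579.1641
  3       115.00        88.4355       265.3065       1,061.2260
  4       115.00        81.0220       324.0879       1,620.4397
  5     2,115.00     1,365.1855     6,825.9276      40,955.5654
  Σ                  1,736.5299     7,713.7363      44,427.1144
P = 1,736.5299; D_Mac = 4.44204 yrs; D_mod = 4.06967 yrs; C = 21.47427.
Duration effect: -4.06967 × (-0.03) = +0.122090
Convexity effect: 0.5 × 21.47427 × (-0.03)² = +0.0096634
ΔP/P ≈ +0.122090 + 0.0096634 = +0.131753 = +13.1753%.

+13.175%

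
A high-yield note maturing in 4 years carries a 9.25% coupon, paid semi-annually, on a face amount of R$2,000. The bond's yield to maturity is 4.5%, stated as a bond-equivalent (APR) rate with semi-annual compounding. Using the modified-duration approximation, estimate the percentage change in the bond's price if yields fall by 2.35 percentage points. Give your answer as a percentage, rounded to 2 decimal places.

+8.00%

Periodic yield y = 0.0225. Modified duration first:
  t   CF        PV=CF/(1+0.0225)^t    t·PV
  1        92.50        90.4645        90.4645
  2        92.50        88.4739       176.9478
  3        92.50        86.5270       259.5811
  4        92.50        84.6230       338.4920
  5        92.50        82.7609       413.8044
  6        92.50        80.9397       485.6385
  7        92.50        79.1587       554.1107
  8     2,092.50     1,751.2935    14,010.3479
  Σ                  2,344.2413    16,329.3870
P = 2,344.2413; D_Mac = 6.96575 half-year periods = 3.48287 yrs; D_mod = 3.48287/(1+0.0225) = 3.40623 yrs.
ΔP/P ≈ -D_mod · Δy = -3.40623 × (-0.0235) = +0.080046 = +8.0046%.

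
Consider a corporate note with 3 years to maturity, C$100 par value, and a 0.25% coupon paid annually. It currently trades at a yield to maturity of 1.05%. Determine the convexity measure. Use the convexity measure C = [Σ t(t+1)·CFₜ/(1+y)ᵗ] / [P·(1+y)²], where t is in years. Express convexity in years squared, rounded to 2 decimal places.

11.71

With y = 0.0105:
  t   CF        PV=CF/(1+0.0105)^t    t·PV        t(t+1)·PV
  1         0.25         0.2474         0.2474           0.4948
  2         0.25         0.2448         0.4897           1.4690
  3       100.25        97.1573       291.4719       1,165.8876
  Σ                     97.6495       292.2090       1,167.8514
P = 97.6495.
Convexity = Σ t(t+1)·PV / [P·(1+y)²] = 1,167.8514 / (97.6495 × 1.021110) = 11.71237.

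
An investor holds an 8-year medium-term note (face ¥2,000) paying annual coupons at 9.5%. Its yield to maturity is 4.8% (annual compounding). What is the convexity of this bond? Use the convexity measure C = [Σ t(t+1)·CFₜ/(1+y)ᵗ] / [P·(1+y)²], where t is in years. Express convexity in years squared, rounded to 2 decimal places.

With y = 0.048:
  t   CF        PV=CF/(1+0.048)^t    t·PV        t(t+1)·PV
  1       190.00       181.2977       181.2977         362.5954
  2       190.00       172.9940       345.9880       1,037.9640
  3       190.00       165.0706       495.2118       1,980.8473
  4       190.00       157.5101       630.0405       3,150.2025
  5       190.00       150.2959       751.4796       4,508.8776
  6       190.00       143.4121       860.4728       6,023.3097
  7       190.00       136.8436       957.9055       7,663.2439
  8     2,190.00     1,505.0601    12,040.4811     108,364.3300
  Σ                  2,612.4843    16,262.8770     133,091.3704
P = 2,612.4843.
Convexity = Σ t(t+1)·PV / [P·(1+y)²] = 133,091.3704 / (2,612.4843 × 1.098304) = 46.38458.

46.38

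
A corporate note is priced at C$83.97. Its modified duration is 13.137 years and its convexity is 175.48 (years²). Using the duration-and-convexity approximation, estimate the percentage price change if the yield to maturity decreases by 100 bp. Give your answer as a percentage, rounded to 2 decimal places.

Duration effect: -D_mod·Δy = -13.137 × (-0.01) = +0.131370
Convexity effect: ½·C·(Δy)² = 0.5 × 175.48 × (-0.01)² = +0.0087740
ΔP/P ≈ +0.131370 + 0.0087740 = +0.140144
= +14.0144%.

+14.01%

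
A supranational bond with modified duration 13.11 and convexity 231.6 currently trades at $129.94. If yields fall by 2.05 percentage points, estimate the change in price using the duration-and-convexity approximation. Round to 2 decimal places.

Duration effect: -D_mod·Δy = -13.11 × (-0.0205) = +0.268755
Convexity effect: ½·C·(Δy)² = 0.5 × 231.6 × (-0.0205)² = +0.04866495
ΔP/P ≈ +0.268755 + 0.04866495 = +0.31741995
ΔP ≈ 129.94 × (+0.31741995) = +41.245548303.

+$41.25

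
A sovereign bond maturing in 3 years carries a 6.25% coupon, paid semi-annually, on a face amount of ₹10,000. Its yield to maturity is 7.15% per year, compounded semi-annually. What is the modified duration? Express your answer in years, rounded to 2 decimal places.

Periodic yield y = 0.03575. First find Macaulay duration:
  t   CF        PV=CF/(1+0.03575)^t    t·PV
  1       312.50       301.7137       301.7137
  2       312.50       291.2998       582.5995
  3       312.50       281.2452       843.7357
  4       312.50       271.5378     1,086.1511
  5       312.50       262.1654     1,310.8268
  6    10,312.50     8,352.8428    50,117.0570
  Σ                  9,760.8047    54,242.0839
P = 9,760.8047; Macaulay duration = 54,242.0839 / 9,760.8047 = 5.55713 half-year periods = 2.77857 years.
Modified duration = D_Mac / (1 + y) = 2.77857 / 1.03575 = 2.68266 years.

2.68 years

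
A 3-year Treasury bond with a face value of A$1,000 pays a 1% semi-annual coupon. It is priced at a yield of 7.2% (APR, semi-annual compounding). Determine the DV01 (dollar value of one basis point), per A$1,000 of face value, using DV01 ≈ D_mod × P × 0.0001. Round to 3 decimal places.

A$0.239

Periodic yield y = 0.036.
  t   CF        PV=CF/(1+0.036)^t    t·PV
  1         5.00         4.8263         4.8263
  2         5.00         4.6585         9.3171
  3         5.00         4.4967        13.4900
  4         5.00         4.3404        17.3616
  5         5.00         4.1896        20.9479
  6     1,005.00       812.8446     4,877.0676
  Σ                    835.3561     4,943.0106
P = 835.3561; D_Mac = 5.91725 half-year periods = 2.95862 yrs; D_mod = 2.85582 yrs.
DV01 ≈ 2.85582 × 835.3561 × 0.0001 = 0.238562.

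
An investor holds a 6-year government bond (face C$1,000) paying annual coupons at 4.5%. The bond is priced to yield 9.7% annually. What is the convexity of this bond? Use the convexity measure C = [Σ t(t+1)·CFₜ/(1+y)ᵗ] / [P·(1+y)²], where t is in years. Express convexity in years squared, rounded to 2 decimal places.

29.48

With y = 0.097:
  t   CF        PV=CF/(1+0.097)^t    t·PV        t(t+1)·PV
  1        45.00        41.0210        41.0210          82.0419
  2        45.00        37.3938        74.7875         224.3626
  3        45.00        34.0873       102.2619         409.0476
  4        45.00        31.0732       124.2928         621.4640
  5        45.00        28.3256       141.6281         849.7685
  6     1,045.00       599.6206     3,597.7234      25,184.0641
  Σ                    771.5214     4,081.7147      27,370.7488
P = 771.5214.
Convexity = Σ t(t+1)·PV / [P·(1+y)²] = 27,370.7488 / (771.5214 × 1.203409) = 29.47986.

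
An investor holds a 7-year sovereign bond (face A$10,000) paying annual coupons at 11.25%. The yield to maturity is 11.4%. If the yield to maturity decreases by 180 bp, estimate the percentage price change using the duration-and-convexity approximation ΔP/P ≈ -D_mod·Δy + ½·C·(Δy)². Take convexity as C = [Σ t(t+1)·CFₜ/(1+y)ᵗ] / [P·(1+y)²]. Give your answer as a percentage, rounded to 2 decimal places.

With y = 0.114:
  t   CF        PV=CF/(1+0.114)^t    t·PV        t(t+1)·PV
  1     1,125.00     1,009.8743     1,009.8743       2,019.7487
  2     1,125.00       906.5299     1,813.0598       5,439.1795
  3     1,125.00       813.7611     2,441.2834       9,765.1337
  4     1,125.00       730.4858     2,921.9431      14,609.7154
  5     1,125.00       655.7323     3,278.6614      19,671.9686
  6     1,125.00       588.6286     3,531.7717      24,722.4022
  7    11,125.00     5,225.2092    36,576.4645     292,611.7158
  Σ                  9,930.2213    51,573.0583     368,839.8639
P = 9,930.2213; D_Mac = 5.19355 yrs; D_mod = 4.66207 yrs; C = 29.93013.
Duration effect: -4.66207 × (-0.018) = +0.083917
Convexity effect: 0.5 × 29.93013 × (-0.018)² = +0.0048487
ΔP/P ≈ +0.083917 + 0.0048487 = +0.088766 = +8.8766%.

+8.88%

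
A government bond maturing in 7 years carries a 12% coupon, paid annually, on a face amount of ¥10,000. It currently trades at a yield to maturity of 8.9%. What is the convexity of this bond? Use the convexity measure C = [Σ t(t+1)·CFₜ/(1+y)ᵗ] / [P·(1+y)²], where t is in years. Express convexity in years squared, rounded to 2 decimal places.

31.75

With y = 0.089:
  t   CF        PV=CF/(1+0.089)^t    t·PV        t(t+1)·PV
  1     1,200.00     1,101.9284     1,101.9284       2,203.8567
  2     1,200.00     1,011.8718     2,023.7436       6,071.2307
  3     1,200.00       929.1752     2,787.5256      11,150.1023
  4     1,200.00       853.2371     3,412.9484      17,064.7418
  5     1,200.00       783.5051     3,917.5257      23,505.1541
  6     1,200.00       719.4721     4,316.8327      30,217.8289
  7    11,200.00     6,166.2746    43,163.9225     345,311.3802
  Σ                 11,565.4643    60,724.4268     435,524.2948
P = 11,565.4643.
Convexity = Σ t(t+1)·PV / [P·(1+y)²] = 435,524.2948 / (11,565.4643 × 1.185921) = 31.75364.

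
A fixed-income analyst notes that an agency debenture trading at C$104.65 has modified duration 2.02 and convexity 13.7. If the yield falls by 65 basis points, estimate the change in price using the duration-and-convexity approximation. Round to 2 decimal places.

Duration effect: -D_mod·Δy = -2.02 × (-0.0065) = +0.013130
Convexity effect: ½·C·(Δy)² = 0.5 × 13.7 × (-0.0065)² = +0.0002894125
ΔP/P ≈ +0.013130 + 0.0002894125 = +0.0134194125
ΔP ≈ 104.65 × (+0.0134194125) = +1.404341518125.

+C$1.40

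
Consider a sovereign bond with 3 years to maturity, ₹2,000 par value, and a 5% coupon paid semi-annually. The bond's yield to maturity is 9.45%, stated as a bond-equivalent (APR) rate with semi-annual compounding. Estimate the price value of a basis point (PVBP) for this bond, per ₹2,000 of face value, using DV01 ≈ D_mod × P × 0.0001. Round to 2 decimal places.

₹0.48

Periodic yield y = 0.04725.
  t   CF        PV=CF/(1+0.04725)^t    t·PV
  1        50.00        47.7441        47.7441
  2        50.00        45.5900        91.1799
  3        50.00        43.5330       130.5991
  4        50.00        41.5689       166.2756
  5        50.00        39.6934       198.4669
  6     2,050.00     1,554.0023     9,324.0136
  Σ                  1,772.1316     9,958.2792
P = 1,772.1316; D_Mac = 5.61938 half-year periods = 2.80969 yrs; D_mod = 2.68292 yrs.
DV01 ≈ 2.68292 × 1,772.1316 × 0.0001 = 0.475449.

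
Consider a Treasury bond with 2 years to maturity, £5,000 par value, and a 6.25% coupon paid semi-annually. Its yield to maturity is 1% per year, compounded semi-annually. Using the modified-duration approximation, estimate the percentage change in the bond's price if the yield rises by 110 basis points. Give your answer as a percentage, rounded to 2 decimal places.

-2.10%

Periodic yield y = 0.005. Modified duration first:
  t   CF        PV=CF/(1+0.005)^t    t·PV
  1       156.25       155.4726       155.4726
  2       156.25       154.6991       309.3983
  3       156.25       153.9295       461.7885
  4     5,156.25     5,054.4013    20,217.6051
  Σ                  5,518.5026    21,144.2645
P = 5,518.5026; D_Mac = 3.83152 half-year periods = 1.91576 yrs; D_mod = 1.91576/(1+0.005) = 1.90623 yrs.
ΔP/P ≈ -D_mod · Δy = -1.90623 × (+0.011) = -0.020969 = -2.0969%.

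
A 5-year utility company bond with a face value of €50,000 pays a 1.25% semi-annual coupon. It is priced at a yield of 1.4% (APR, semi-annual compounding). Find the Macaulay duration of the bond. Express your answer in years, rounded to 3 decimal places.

4.862 years

Periodic yield y = 0.007. Discount each cash flow and weight by its period:
  t   CF        PV=CF/(1+0.007)^t    t·PV
  1       312.50       310.3277       310.3277
  2       312.50       308.1705       616.3410
  3       312.50       306.0283       918.0849
  4       312.50       303.9010     1,215.6040
  5       312.50       301.7885     1,508.9424
  6       312.50       299.6907     1,798.1439
  7       312.50       297.6074     2,083.2518
  8       312.50       295.5386     2,364.3090
  9       312.50       293.4842     2,641.3582
  10   50,312.50    46,922.5053   469,225.0531
  Σ                 49,639.0423   482,681.4162
Price P = Σ PV = 49,639.0423.
Macaulay duration = Σ(t·PV) / P = 482,681.4162 / 49,639.0423 = 9.72383 half-year periods.
In years: 9.72383 / 2 = 4.86191 years.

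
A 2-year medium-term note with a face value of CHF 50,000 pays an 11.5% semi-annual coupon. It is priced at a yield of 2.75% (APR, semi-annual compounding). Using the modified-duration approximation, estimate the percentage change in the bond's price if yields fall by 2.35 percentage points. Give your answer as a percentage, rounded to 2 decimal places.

Periodic yield y = 0.01375. Modified duration first:
  t   CF        PV=CF/(1+0.01375)^t    t·PV
  1     2,875.00     2,836.0049     2,836.0049
  2     2,875.00     2,797.5388     5,595.0775
  3     2,875.00     2,759.5944     8,278.7831
  4    52,875.00    50,064.1574   200,256.6297
  Σ                 58,457.2955   216,966.4953
P = 58,457.2955; D_Mac = 3.71154 half-year periods = 1.85577 yrs; D_mod = 1.85577/(1+0.01375) = 1.83060 yrs.
ΔP/P ≈ -D_mod · Δy = -1.83060 × (-0.0235) = +0.043019 = +4.3019%.

+4.30%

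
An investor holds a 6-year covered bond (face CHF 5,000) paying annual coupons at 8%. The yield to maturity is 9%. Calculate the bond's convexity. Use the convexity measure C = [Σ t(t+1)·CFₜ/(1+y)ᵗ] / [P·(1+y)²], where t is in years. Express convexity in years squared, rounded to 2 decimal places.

27.35

With y = 0.09:
  t   CF        PV=CF/(1+0.09)^t    t·PV        t(t+1)·PV
  1       400.00       366.9725       366.9725         733.9450
  2       400.00       336.6720       673.3440       2,020.0320
  3       400.00       308.8734       926.6202       3,706.4807
  4       400.00       283.3701     1,133.4803       5,667.4017
  5       400.00       259.9726     1,299.8628       7,799.1766
  6     5,400.00     3,219.8436    19,319.0614     135,233.4297
  Σ                  4,775.7041    23,719.3411     155,160.4657
P = 4,775.7041.
Convexity = Σ t(t+1)·PV / [P·(1+y)²] = 155,160.4657 / (4,775.7041 × 1.188100) = 27.34580.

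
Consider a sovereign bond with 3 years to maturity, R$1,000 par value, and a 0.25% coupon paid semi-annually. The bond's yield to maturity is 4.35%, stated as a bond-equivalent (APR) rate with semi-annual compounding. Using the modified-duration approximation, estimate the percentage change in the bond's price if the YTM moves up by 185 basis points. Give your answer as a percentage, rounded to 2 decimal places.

Periodic yield y = 0.02175. Modified duration first:
  t   CF        PV=CF/(1+0.02175)^t    t·PV
  1         1.25         1.2234         1.2234
  2         1.25         1.1973         2.3947
  3         1.25         1.1719         3.5156
  4         1.25         1.1469         4.5877
  5         1.25         1.1225         5.6125
  6     1,001.25       879.9837     5,279.9025
  Σ                    885.8458     5,297.2363
P = 885.8458; D_Mac = 5.97986 half-year periods = 2.98993 yrs; D_mod = 2.98993/(1+0.02175) = 2.92628 yrs.
ΔP/P ≈ -D_mod · Δy = -2.92628 × (+0.0185) = -0.054136 = -5.4136%.

-5.41%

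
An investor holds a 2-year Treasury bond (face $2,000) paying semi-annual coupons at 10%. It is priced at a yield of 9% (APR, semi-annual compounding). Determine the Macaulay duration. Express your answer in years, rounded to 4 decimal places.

1.8630 years

Periodic yield y = 0.045. Discount each cash flow and weight by its period:
  t   CF        PV=CF/(1+0.045)^t    t·PV
  1       100.00        95.6938        95.6938
  2       100.00        91.5730       183.1460
  3       100.00        87.6297       262.8890
  4     2,100.00     1,760.9788     7,043.9153
  Σ                  2,035.8753     7,585.6440
Price P = Σ PV = 2,035.8753.
Macaulay duration = Σ(t·PV) / P = 7,585.6440 / 2,035.8753 = 3.72599 half-year periods.
In years: 3.72599 / 2 = 1.86299 years.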